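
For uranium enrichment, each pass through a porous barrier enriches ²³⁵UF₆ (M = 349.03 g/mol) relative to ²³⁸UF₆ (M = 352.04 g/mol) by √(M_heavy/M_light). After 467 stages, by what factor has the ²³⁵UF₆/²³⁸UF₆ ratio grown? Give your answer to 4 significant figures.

After 467 stages the ratio has grown by (√(352.04/349.03))^467 = (352.04/349.03)^(467/2).
= 1.00862^(467/2) = 7.426.

7.426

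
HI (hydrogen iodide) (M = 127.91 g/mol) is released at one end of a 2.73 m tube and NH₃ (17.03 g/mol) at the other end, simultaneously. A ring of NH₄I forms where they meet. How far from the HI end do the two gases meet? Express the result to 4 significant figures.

In equal time, each gas travels a distance ∝ its rate ∝ 1/√M, so d_HI/d_NH₃ = √(M_NH₃/M_HI) = √(17.03/127.91) = 0.3649.
With d_HI + d_NH₃ = 2.73 m, d_NH₃ = 2.73/(1 + 0.3649) = 2.000 m.
d_HI = 2.73 − 2.000 = 0.7298 m.

0.7298 m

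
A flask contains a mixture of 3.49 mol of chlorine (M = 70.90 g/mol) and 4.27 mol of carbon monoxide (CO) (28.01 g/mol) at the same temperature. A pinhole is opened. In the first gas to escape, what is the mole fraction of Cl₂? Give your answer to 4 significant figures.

Rate_i ∝ x_i/√M_i (Graham's law weighted by mole fraction), so the effusate composition follows n_i/√M_i.
Mole fraction of Cl₂ in the effusate = (n_Cl₂/√M_Cl₂) / (n_Cl₂/√M_Cl₂ + n_CO/√M_CO)
= (3.49/√70.90) / (3.49/√70.90 + 4.27/√28.01) = 0.4145/(0.4145 + 0.8068) = 0.3394.

0.3394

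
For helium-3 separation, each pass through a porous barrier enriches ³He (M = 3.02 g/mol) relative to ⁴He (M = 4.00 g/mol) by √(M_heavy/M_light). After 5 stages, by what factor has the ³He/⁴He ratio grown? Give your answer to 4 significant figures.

2.019

Each stage multiplies the ratio by α = √(4.00/3.02), so after 5 stages the overall factor is α^5 = (4.00/3.02)^(5/2).
= 1.32450^(5/2) = 2.019.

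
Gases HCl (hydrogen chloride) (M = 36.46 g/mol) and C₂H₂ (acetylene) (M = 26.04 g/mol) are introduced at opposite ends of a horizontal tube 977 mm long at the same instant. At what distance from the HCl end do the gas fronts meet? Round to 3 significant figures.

447 mm

The fronts meet when d_HCl + d_C₂H₂ = L with d_HCl/d_C₂H₂ = √(M_C₂H₂/M_HCl) (Graham's law). Here √(M_C₂H₂/M_HCl) = √(26.04/36.46) = 0.8451.
With d_HCl + d_C₂H₂ = 977 mm, d_C₂H₂ = 977/(1 + 0.8451) = 529.5 mm.
d_HCl = 977 − 529.5 = 447 mm.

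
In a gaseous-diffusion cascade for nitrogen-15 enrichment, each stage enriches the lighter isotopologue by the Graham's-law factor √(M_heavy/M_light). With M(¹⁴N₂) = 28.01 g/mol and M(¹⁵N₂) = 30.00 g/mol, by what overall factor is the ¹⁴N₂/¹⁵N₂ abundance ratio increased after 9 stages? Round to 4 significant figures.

Each stage multiplies the ratio by α = √(30.00/28.01), so after 9 stages the overall factor is α^9 = (30.00/28.01)^(9/2).
= 1.07105^(9/2) = 1.362.

1.362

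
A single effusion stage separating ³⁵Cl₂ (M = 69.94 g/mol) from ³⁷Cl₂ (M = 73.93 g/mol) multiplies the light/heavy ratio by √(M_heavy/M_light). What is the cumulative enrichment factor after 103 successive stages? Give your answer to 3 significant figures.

17.4

After 103 stages the ratio has grown by (√(73.93/69.94))^103 = (73.93/69.94)^(103/2).
= 1.05705^(103/2) = 17.4.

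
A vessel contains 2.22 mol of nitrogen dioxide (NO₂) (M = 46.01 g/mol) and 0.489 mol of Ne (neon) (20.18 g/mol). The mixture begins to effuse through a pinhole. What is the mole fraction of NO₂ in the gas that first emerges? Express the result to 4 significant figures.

Effusion rate of each component ∝ n_i/√M_i (partial pressure × 1/√M).
So x_NO₂ in the escaping gas = (n_NO₂/√M_NO₂) / Σ(n_i/√M_i)
= (2.22/√46.01) / (2.22/√46.01 + 0.489/√20.18) = 0.3273/(0.3273 + 0.1089) = 0.7504.

0.7504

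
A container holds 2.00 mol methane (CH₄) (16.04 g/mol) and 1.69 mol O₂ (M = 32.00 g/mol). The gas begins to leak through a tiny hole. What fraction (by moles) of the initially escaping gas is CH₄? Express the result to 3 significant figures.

0.626

Each component's effusion rate ∝ (its partial pressure)·(1/√M) ∝ n_i/√M_i.
Mole fraction of CH₄ in the effusate = (n_CH₄/√M_CH₄) / (n_CH₄/√M_CH₄ + n_O₂/√M_O₂)
= (2.00/√16.04) / (2.00/√16.04 + 1.69/√32.00) = 0.4994/(0.4994 + 0.2988) = 0.626.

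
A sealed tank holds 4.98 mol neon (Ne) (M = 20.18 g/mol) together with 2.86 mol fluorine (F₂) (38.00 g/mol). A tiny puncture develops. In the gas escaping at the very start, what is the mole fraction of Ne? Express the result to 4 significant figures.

Rate_i ∝ x_i/√M_i (Graham's law weighted by mole fraction), so the effusate composition follows n_i/√M_i.
Mole fraction of Ne in the effusate = (n_Ne/√M_Ne) / (n_Ne/√M_Ne + n_F₂/√M_F₂)
= (4.98/√20.18) / (4.98/√20.18 + 2.86/√38.00) = 1.109/(1.109 + 0.4640) = 0.7050.

0.7050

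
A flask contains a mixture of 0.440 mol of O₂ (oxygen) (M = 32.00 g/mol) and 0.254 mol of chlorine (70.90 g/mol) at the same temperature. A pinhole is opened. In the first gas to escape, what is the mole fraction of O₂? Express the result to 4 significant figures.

0.7206

The effusion rate of species i is ∝ p_i/√M_i ∝ n_i/√M_i.
x_O₂(eff) = (n_O₂/√M_O₂) / (n_O₂/√M_O₂ + n_Cl₂/√M_Cl₂)
= (0.440/√32.00) / (0.440/√32.00 + 0.254/√70.90) = 0.07778/(0.07778 + 0.03017) = 0.7206.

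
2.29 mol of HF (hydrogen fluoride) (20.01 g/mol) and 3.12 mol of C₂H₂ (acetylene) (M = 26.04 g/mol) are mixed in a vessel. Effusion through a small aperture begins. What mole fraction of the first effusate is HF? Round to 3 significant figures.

Effusion rate of each component ∝ n_i/√M_i (partial pressure × 1/√M).
Mole fraction of HF in the effusate = (n_HF/√M_HF) / (n_HF/√M_HF + n_C₂H₂/√M_C₂H₂)
= (2.29/√20.01) / (2.29/√20.01 + 3.12/√26.04) = 0.5119/(0.5119 + 0.6114) = 0.456.

0.456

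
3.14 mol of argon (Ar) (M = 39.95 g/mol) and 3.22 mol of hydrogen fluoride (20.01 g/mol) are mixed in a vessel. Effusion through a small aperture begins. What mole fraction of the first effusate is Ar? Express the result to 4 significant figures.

0.4083

Effusion rate of each component ∝ n_i/√M_i (partial pressure × 1/√M).
So x_Ar in the escaping gas = (n_Ar/√M_Ar) / Σ(n_i/√M_i)
= (3.14/√39.95) / (3.14/√39.95 + 3.22/√20.01) = 0.4968/(0.4968 + 0.7198) = 0.4083.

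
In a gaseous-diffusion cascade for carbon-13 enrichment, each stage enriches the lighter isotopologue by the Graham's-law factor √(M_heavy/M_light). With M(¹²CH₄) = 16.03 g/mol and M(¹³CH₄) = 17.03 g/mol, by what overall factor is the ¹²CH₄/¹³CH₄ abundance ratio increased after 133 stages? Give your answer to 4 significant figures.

55.94

The single-stage factor is √(M_heavy/M_light), so 133 stages give [√(17.03/16.03)]^133 = (17.03/16.03)^(133/2).
= 1.06238^(133/2) = 55.94.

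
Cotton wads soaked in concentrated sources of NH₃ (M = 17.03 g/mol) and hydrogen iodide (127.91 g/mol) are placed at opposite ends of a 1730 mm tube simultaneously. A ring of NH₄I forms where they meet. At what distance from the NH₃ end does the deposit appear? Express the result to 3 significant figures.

1270 mm

The fronts meet when d_NH₃ + d_HI = L with d_NH₃/d_HI = √(M_HI/M_NH₃) (Graham's law). Here √(M_HI/M_NH₃) = √(127.91/17.03) = 2.741.
With d_NH₃ + d_HI = 1730 mm, d_HI = 1730/(1 + 2.741) = 462.5 mm.
d_NH₃ = 1730 − 462.5 = 1270 mm.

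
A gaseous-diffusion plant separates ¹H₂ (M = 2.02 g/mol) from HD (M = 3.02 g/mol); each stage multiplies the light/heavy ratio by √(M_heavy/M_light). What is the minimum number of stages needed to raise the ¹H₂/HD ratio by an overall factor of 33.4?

18

Per stage α = (3.02/2.02)^(1/2) = 1.49505^0.5, giving ln α = 0.2011.
Need α^N ≥ 33.4 ⇒ N ≥ ln(33.4) / ln α = 3.509 / 0.2011 = 17.45.
Rounding up, N = 18 stages.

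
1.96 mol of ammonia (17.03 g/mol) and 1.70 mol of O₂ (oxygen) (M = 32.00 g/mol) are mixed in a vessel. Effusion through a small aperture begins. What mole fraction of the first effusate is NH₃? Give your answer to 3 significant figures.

0.612

Each component's effusion rate ∝ (its partial pressure)·(1/√M) ∝ n_i/√M_i.
So x_NH₃ in the escaping gas = (n_NH₃/√M_NH₃) / Σ(n_i/√M_i)
= (1.96/√17.03) / (1.96/√17.03 + 1.70/√32.00) = 0.4750/(0.4750 + 0.3005) = 0.612.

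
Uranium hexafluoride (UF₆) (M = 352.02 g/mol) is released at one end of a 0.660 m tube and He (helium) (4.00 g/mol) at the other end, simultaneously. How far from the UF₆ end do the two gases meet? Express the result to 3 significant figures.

0.0636 m

The fronts meet when d_UF₆ + d_He = L with d_UF₆/d_He = √(M_He/M_UF₆) (Graham's law). Here √(M_He/M_UF₆) = √(4.00/352.02) = 0.1066.
With d_UF₆ + d_He = 0.660 m, d_He = 0.660/(1 + 0.1066) = 0.5964 m.
d_UF₆ = 0.660 − 0.5964 = 0.0636 m.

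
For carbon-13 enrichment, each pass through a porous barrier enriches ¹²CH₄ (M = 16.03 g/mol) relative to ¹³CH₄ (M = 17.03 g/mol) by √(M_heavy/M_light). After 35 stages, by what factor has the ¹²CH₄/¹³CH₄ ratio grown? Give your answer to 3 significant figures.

2.88

The single-stage factor is √(M_heavy/M_light), so 35 stages give [√(17.03/16.03)]^35 = (17.03/16.03)^(35/2).
= 1.06238^(35/2) = 2.88.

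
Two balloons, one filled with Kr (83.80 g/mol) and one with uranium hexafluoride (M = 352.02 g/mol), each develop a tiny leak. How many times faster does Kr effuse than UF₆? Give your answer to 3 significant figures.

From Graham's law, rate_Kr/rate_UF₆ = √(M_UF₆/M_Kr) = √(352.02/83.80) = √4.201 = 2.05.

2.05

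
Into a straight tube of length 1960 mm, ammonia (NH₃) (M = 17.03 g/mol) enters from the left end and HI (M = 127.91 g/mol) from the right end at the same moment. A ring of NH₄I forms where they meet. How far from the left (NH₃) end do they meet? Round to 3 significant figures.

Distances travelled in equal time are proportional to diffusion rates, so d_NH₃/d_HI = √(M_HI/M_NH₃) = √(127.91/17.03) = 2.741.
With d_NH₃ + d_HI = 1960 mm, d_HI = 1960/(1 + 2.741) = 524.0 mm.
d_NH₃ = 1960 − 524.0 = 1440 mm.

1440 mm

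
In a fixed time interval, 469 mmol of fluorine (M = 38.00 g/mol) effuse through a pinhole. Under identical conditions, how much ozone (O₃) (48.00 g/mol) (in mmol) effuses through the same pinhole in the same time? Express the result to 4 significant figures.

417.3 mmol

From Graham's law, rate_O₃/rate_F₂ = √(M_F₂/M_O₃) = √(38.00/48.00) = √0.7917 = 0.8898.
So the amount for O₃ is 469 × 0.8898 = 417.3 mmol.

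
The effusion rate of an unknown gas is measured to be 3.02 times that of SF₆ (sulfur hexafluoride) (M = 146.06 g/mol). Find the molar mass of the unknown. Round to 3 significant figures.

Graham's law gives rate_X/rate_SF₆ = √(M_SF₆/M_X).
3.02 = √(146.06/M_X)
M_X = 146.06 / 3.02² = 146.06 / 9.120 = 16.0 g/mol

16.0 g/mol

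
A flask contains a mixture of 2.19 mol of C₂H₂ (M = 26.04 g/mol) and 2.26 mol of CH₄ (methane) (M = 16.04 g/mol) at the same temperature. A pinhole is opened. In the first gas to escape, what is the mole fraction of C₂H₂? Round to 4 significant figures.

Rate_i ∝ x_i/√M_i (Graham's law weighted by mole fraction), so the effusate composition follows n_i/√M_i.
So x_C₂H₂ in the escaping gas = (n_C₂H₂/√M_C₂H₂) / Σ(n_i/√M_i)
= (2.19/√26.04) / (2.19/√26.04 + 2.26/√16.04) = 0.4292/(0.4292 + 0.5643) = 0.4320.

0.4320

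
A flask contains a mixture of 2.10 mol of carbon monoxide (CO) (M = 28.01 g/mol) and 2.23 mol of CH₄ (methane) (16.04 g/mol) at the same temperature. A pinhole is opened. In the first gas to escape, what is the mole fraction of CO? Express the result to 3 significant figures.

0.416

Each component's effusion rate ∝ (its partial pressure)·(1/√M) ∝ n_i/√M_i.
x_CO(eff) = (n_CO/√M_CO) / (n_CO/√M_CO + n_CH₄/√M_CH₄)
= (2.10/√28.01) / (2.10/√28.01 + 2.23/√16.04) = 0.3968/(0.3968 + 0.5568) = 0.416.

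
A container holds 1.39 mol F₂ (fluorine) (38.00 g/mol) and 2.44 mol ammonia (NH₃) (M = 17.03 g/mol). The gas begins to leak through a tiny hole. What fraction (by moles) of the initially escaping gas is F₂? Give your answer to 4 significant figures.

The effusion rate of species i is ∝ p_i/√M_i ∝ n_i/√M_i.
Mole fraction of F₂ in the effusate = (n_F₂/√M_F₂) / (n_F₂/√M_F₂ + n_NH₃/√M_NH₃)
= (1.39/√38.00) / (1.39/√38.00 + 2.44/√17.03) = 0.2255/(0.2255 + 0.5913) = 0.2761.

0.2761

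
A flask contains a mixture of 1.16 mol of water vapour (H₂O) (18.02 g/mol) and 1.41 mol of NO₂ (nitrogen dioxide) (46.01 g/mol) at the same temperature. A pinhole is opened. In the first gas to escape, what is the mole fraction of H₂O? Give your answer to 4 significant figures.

0.5680

The effusion rate of species i is ∝ p_i/√M_i ∝ n_i/√M_i.
Mole fraction of H₂O in the effusate = (n_H₂O/√M_H₂O) / (n_H₂O/√M_H₂O + n_NO₂/√M_NO₂)
= (1.16/√18.02) / (1.16/√18.02 + 1.41/√46.01) = 0.2733/(0.2733 + 0.2079) = 0.5680.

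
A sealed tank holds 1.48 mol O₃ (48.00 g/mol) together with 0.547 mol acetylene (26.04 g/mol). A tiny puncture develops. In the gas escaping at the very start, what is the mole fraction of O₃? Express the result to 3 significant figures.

0.666

Effusion rate of each component ∝ n_i/√M_i (partial pressure × 1/√M).
Mole fraction of O₃ in the effusate = (n_O₃/√M_O₃) / (n_O₃/√M_O₃ + n_C₂H₂/√M_C₂H₂)
= (1.48/√48.00) / (1.48/√48.00 + 0.547/√26.04) = 0.2136/(0.2136 + 0.1072) = 0.666.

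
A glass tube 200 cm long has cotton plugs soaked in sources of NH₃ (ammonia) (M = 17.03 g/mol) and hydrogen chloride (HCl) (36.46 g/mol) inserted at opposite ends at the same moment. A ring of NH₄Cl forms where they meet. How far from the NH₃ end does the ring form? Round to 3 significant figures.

Graham's law gives d_NH₃/d_HCl = rate_NH₃/rate_HCl = √(M_HCl/M_NH₃) = √(36.46/17.03) = 1.463.
With d_NH₃ + d_HCl = 200 cm, d_HCl = 200/(1 + 1.463) = 81.20 cm.
d_NH₃ = 200 − 81.20 = 119 cm.

119 cm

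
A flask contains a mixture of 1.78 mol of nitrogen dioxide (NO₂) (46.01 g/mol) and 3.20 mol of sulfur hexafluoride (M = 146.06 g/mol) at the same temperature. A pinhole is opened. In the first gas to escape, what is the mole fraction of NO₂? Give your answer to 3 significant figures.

Each component's effusion rate ∝ (its partial pressure)·(1/√M) ∝ n_i/√M_i.
Mole fraction of NO₂ in the effusate = (n_NO₂/√M_NO₂) / (n_NO₂/√M_NO₂ + n_SF₆/√M_SF₆)
= (1.78/√46.01) / (1.78/√46.01 + 3.20/√146.06) = 0.2624/(0.2624 + 0.2648) = 0.498.

0.498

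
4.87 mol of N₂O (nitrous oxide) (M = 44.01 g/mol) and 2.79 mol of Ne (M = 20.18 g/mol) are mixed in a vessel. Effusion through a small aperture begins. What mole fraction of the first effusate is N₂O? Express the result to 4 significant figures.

Rate_i ∝ x_i/√M_i (Graham's law weighted by mole fraction), so the effusate composition follows n_i/√M_i.
So x_N₂O in the escaping gas = (n_N₂O/√M_N₂O) / Σ(n_i/√M_i)
= (4.87/√44.01) / (4.87/√44.01 + 2.79/√20.18) = 0.7341/(0.7341 + 0.6211) = 0.5417.

0.5417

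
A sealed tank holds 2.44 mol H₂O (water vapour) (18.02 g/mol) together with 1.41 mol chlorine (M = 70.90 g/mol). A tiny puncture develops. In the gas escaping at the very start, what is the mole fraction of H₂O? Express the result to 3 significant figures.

0.774

Rate_i ∝ x_i/√M_i (Graham's law weighted by mole fraction), so the effusate composition follows n_i/√M_i.
Mole fraction of H₂O in the effusate = (n_H₂O/√M_H₂O) / (n_H₂O/√M_H₂O + n_Cl₂/√M_Cl₂)
= (2.44/√18.02) / (2.44/√18.02 + 1.41/√70.90) = 0.5748/(0.5748 + 0.1675) = 0.774.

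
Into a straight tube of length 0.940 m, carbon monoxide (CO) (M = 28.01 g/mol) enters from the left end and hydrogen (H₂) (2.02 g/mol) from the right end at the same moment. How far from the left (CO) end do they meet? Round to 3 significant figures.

Graham's law gives d_CO/d_H₂ = rate_CO/rate_H₂ = √(M_H₂/M_CO) = √(2.02/28.01) = 0.2685.
With d_CO + d_H₂ = 0.940 m, d_H₂ = 0.940/(1 + 0.2685) = 0.7410 m.
d_CO = 0.940 − 0.7410 = 0.199 m.

0.199 m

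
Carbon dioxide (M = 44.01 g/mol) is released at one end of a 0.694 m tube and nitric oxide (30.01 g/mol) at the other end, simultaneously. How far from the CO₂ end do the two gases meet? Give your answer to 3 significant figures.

Graham's law gives d_CO₂/d_NO = rate_CO₂/rate_NO = √(M_NO/M_CO₂) = √(30.01/44.01) = 0.8258.
With d_CO₂ + d_NO = 0.694 m, d_NO = 0.694/(1 + 0.8258) = 0.3801 m.
d_CO₂ = 0.694 − 0.3801 = 0.314 m.

0.314 m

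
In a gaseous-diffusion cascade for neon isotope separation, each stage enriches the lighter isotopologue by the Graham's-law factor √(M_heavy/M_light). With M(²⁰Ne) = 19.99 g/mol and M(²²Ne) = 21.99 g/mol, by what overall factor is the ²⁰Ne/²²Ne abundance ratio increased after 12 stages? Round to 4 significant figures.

1.772

The single-stage factor is √(M_heavy/M_light), so 12 stages give [√(21.99/19.99)]^12 = (21.99/19.99)^(12/2).
= 1.10005^6 = 1.772.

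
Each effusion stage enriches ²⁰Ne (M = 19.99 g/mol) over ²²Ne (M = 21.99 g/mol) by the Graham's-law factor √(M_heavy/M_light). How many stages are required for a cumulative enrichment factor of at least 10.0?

Single-stage factor α = √(21.99/19.99), so ln α = ½ ln(1.10005) = 0.04768.
Need α^N ≥ 10.0 ⇒ N ≥ ln(10.0) / ln α = 2.303 / 0.04768 = 48.29.
So at least 49 stages are needed.

49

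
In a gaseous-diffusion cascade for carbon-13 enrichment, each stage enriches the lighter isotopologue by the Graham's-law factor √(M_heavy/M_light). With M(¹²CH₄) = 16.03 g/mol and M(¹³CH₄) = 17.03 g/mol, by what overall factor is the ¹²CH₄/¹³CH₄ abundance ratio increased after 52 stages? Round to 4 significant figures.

4.823

After 52 stages the ratio has grown by (√(17.03/16.03))^52 = (17.03/16.03)^(52/2).
= 1.06238^26 = 4.823.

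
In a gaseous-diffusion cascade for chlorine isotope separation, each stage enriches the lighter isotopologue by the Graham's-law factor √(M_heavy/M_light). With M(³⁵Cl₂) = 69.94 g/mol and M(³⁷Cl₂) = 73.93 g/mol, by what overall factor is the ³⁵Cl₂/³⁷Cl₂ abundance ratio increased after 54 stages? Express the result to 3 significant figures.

4.47

Overall factor = α^54 with α = √(73.93/69.94), i.e. (73.93/69.94)^(54/2).
= 1.05705^27 = 4.47.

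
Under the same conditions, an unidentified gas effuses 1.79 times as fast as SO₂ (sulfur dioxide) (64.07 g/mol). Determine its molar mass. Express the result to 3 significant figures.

20.0 g/mol

From Graham's law, rate_X/rate_SO₂ = √(M_SO₂/M_X).
1.79 = √(64.07/M_X)
M_X = 64.07 / 1.79² = 64.07 / 3.204 = 20.0 g/mol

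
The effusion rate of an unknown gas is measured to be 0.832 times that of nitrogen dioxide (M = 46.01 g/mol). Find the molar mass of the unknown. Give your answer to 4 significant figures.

Graham's law gives rate_X/rate_NO₂ = √(M_NO₂/M_X).
0.832 = √(46.01/M_X)
M_X = 46.01 / 0.832² = 46.01 / 0.6922 = 66.47 g/mol

66.47 g/mol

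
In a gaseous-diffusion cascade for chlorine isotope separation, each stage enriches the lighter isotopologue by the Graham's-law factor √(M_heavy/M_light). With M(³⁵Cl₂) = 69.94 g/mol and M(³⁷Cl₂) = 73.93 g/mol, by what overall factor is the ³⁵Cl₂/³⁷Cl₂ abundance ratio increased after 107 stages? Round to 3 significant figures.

After 107 stages the ratio has grown by (√(73.93/69.94))^107 = (73.93/69.94)^(107/2).
= 1.05705^(107/2) = 19.5.

19.5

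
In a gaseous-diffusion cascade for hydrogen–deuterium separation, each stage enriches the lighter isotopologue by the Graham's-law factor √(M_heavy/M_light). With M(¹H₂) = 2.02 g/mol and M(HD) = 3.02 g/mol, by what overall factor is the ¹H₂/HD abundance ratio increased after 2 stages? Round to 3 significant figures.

1.50

The single-stage factor is √(M_heavy/M_light), so 2 stages give [√(3.02/2.02)]^2 = (3.02/2.02)^(2/2).
= 1.49505^1 = 1.50.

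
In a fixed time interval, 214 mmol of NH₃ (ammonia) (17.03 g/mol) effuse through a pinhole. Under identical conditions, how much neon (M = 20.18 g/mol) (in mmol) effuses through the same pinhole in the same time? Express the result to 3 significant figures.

Using Graham's law: rate_Ne/rate_NH₃ = √(M_NH₃/M_Ne) = √(17.03/20.18) = √0.8439 = 0.9186.
So the amount for Ne is 214 × 0.9186 = 197 mmol.

197 mmol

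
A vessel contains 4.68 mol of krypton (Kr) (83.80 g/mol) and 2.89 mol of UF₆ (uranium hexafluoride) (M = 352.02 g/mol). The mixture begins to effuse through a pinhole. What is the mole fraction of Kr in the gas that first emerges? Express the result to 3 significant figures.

Rate_i ∝ x_i/√M_i (Graham's law weighted by mole fraction), so the effusate composition follows n_i/√M_i.
So x_Kr in the escaping gas = (n_Kr/√M_Kr) / Σ(n_i/√M_i)
= (4.68/√83.80) / (4.68/√83.80 + 2.89/√352.02) = 0.5112/(0.5112 + 0.1540) = 0.768.

0.768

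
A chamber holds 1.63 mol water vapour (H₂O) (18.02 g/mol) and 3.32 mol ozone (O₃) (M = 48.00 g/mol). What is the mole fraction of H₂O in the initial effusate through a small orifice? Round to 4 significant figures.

0.4448

Rate_i ∝ x_i/√M_i (Graham's law weighted by mole fraction), so the effusate composition follows n_i/√M_i.
So x_H₂O in the escaping gas = (n_H₂O/√M_H₂O) / Σ(n_i/√M_i)
= (1.63/√18.02) / (1.63/√18.02 + 3.32/√48.00) = 0.3840/(0.3840 + 0.4792) = 0.4448.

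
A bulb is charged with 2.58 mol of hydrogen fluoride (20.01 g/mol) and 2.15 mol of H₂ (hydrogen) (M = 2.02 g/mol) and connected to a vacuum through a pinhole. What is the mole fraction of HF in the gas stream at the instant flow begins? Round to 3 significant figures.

0.276

Effusion rate of each component ∝ n_i/√M_i (partial pressure × 1/√M).
So x_HF in the escaping gas = (n_HF/√M_HF) / Σ(n_i/√M_i)
= (2.58/√20.01) / (2.58/√20.01 + 2.15/√2.02) = 0.5768/(0.5768 + 1.513) = 0.276.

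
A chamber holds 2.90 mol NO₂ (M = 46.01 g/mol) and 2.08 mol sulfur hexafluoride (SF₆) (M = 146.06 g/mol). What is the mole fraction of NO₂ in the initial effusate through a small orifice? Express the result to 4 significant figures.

Rate_i ∝ x_i/√M_i (Graham's law weighted by mole fraction), so the effusate composition follows n_i/√M_i.
So x_NO₂ in the escaping gas = (n_NO₂/√M_NO₂) / Σ(n_i/√M_i)
= (2.90/√46.01) / (2.90/√46.01 + 2.08/√146.06) = 0.4275/(0.4275 + 0.1721) = 0.7130.

0.7130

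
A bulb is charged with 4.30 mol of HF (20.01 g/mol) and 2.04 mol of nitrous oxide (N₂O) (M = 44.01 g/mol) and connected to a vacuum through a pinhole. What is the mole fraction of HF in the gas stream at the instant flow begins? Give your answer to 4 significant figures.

0.7576

Rate_i ∝ x_i/√M_i (Graham's law weighted by mole fraction), so the effusate composition follows n_i/√M_i.
x_HF(eff) = (n_HF/√M_HF) / (n_HF/√M_HF + n_N₂O/√M_N₂O)
= (4.30/√20.01) / (4.30/√20.01 + 2.04/√44.01) = 0.9613/(0.9613 + 0.3075) = 0.7576.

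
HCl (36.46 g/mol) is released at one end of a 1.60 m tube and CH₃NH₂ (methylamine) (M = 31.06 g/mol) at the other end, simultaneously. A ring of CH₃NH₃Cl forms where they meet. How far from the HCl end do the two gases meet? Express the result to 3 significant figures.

0.768 m

The fronts meet when d_HCl + d_CH₃NH₂ = L with d_HCl/d_CH₃NH₂ = √(M_CH₃NH₂/M_HCl) (Graham's law). Here √(M_CH₃NH₂/M_HCl) = √(31.06/36.46) = 0.9230.
With d_HCl + d_CH₃NH₂ = 1.60 m, d_CH₃NH₂ = 1.60/(1 + 0.9230) = 0.8320 m.
d_HCl = 1.60 − 0.8320 = 0.768 m.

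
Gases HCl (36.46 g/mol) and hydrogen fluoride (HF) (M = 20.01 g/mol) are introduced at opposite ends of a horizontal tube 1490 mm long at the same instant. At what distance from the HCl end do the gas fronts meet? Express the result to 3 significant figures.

Distances travelled in equal time are proportional to diffusion rates, so d_HCl/d_HF = √(M_HF/M_HCl) = √(20.01/36.46) = 0.7408.
With d_HCl + d_HF = 1490 mm, d_HF = 1490/(1 + 0.7408) = 855.9 mm.
d_HCl = 1490 − 855.9 = 634 mm.

634 mm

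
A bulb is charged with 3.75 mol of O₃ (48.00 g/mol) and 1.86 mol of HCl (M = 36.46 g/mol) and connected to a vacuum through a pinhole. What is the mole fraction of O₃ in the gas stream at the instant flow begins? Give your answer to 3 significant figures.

Effusion rate of each component ∝ n_i/√M_i (partial pressure × 1/√M).
So x_O₃ in the escaping gas = (n_O₃/√M_O₃) / Σ(n_i/√M_i)
= (3.75/√48.00) / (3.75/√48.00 + 1.86/√36.46) = 0.5413/(0.5413 + 0.3080) = 0.637.

0.637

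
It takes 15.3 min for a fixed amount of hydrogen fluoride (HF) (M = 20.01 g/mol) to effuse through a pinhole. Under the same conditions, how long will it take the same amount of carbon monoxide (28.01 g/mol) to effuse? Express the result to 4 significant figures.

18.10 min

Using Graham's law: t_CO/t_HF = √(M_CO/M_HF) = √(28.01/20.01) = √1.400 = 1.183.
So the time for CO is 15.3 × 1.183 = 18.10 min.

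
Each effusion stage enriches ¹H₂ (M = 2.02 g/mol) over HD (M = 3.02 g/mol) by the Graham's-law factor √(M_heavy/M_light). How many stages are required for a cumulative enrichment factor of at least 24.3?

16

Per stage α = (3.02/2.02)^(1/2) = 1.49505^0.5, giving ln α = 0.2011.
Need α^N ≥ 24.3 ⇒ N ≥ ln(24.3) / ln α = 3.190 / 0.2011 = 15.87.
Minimum whole number of stages: N = 16.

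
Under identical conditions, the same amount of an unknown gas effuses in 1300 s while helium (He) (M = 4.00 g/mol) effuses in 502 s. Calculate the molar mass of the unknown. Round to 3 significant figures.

From Graham's law, t_X/t_He = √(M_X/M_He).
1300/502 = 2.590 = √(M_X/4.00)
M_X = 4.00 × 2.590² = 4.00 × 6.706 = 26.8 g/mol

26.8 g/mol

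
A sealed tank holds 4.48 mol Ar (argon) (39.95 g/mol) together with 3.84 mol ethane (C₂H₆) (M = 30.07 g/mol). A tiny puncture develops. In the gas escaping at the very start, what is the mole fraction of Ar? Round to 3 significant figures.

Effusion rate of each component ∝ n_i/√M_i (partial pressure × 1/√M).
So x_Ar in the escaping gas = (n_Ar/√M_Ar) / Σ(n_i/√M_i)
= (4.48/√39.95) / (4.48/√39.95 + 3.84/√30.07) = 0.7088/(0.7088 + 0.7003) = 0.503.

0.503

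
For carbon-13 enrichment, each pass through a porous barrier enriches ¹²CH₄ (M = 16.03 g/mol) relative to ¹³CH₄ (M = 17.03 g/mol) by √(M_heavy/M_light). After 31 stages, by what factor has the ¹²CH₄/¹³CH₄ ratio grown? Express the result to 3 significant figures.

After 31 stages the ratio has grown by (√(17.03/16.03))^31 = (17.03/16.03)^(31/2).
= 1.06238^(31/2) = 2.55.

2.55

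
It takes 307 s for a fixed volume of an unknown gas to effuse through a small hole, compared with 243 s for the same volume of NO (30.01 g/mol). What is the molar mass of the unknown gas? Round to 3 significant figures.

Using Graham's law: t_X/t_NO = √(M_X/M_NO).
307/243 = 1.263 = √(M_X/30.01)
M_X = 30.01 × 1.263² = 30.01 × 1.596 = 47.9 g/mol

47.9 g/mol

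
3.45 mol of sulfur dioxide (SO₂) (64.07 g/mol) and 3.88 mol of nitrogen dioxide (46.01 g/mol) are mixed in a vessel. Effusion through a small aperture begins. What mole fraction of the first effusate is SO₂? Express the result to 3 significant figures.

0.430

Effusion rate of each component ∝ n_i/√M_i (partial pressure × 1/√M).
So x_SO₂ in the escaping gas = (n_SO₂/√M_SO₂) / Σ(n_i/√M_i)
= (3.45/√64.07) / (3.45/√64.07 + 3.88/√46.01) = 0.4310/(0.4310 + 0.5720) = 0.430.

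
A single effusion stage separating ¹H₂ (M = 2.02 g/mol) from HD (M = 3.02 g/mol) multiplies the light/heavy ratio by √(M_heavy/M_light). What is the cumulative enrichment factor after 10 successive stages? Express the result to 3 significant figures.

Overall factor = α^10 with α = √(3.02/2.02), i.e. (3.02/2.02)^(10/2).
= 1.49505^5 = 7.47.

7.47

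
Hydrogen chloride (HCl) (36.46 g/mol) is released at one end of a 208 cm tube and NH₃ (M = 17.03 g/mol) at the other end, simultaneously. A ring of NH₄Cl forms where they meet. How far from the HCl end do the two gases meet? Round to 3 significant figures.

Graham's law gives d_HCl/d_NH₃ = rate_HCl/rate_NH₃ = √(M_NH₃/M_HCl) = √(17.03/36.46) = 0.6834.
With d_HCl + d_NH₃ = 208 cm, d_NH₃ = 208/(1 + 0.6834) = 123.6 cm.
d_HCl = 208 − 123.6 = 84.4 cm.

84.4 cm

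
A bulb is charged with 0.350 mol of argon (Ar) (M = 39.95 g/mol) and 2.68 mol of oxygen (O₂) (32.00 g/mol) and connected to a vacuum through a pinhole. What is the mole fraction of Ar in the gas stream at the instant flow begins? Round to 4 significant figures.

The effusion rate of species i is ∝ p_i/√M_i ∝ n_i/√M_i.
So x_Ar in the escaping gas = (n_Ar/√M_Ar) / Σ(n_i/√M_i)
= (0.350/√39.95) / (0.350/√39.95 + 2.68/√32.00) = 0.05537/(0.05537 + 0.4738) = 0.1047.

0.1047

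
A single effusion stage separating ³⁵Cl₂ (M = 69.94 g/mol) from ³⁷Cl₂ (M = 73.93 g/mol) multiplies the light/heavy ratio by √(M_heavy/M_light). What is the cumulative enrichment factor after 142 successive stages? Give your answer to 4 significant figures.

The single-stage factor is √(M_heavy/M_light), so 142 stages give [√(73.93/69.94)]^142 = (73.93/69.94)^(142/2).
= 1.05705^71 = 51.37.

51.37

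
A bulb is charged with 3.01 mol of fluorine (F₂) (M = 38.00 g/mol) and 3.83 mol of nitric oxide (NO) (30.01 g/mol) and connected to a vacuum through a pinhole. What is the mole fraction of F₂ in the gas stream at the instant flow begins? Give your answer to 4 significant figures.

0.4112

The effusion rate of species i is ∝ p_i/√M_i ∝ n_i/√M_i.
Mole fraction of F₂ in the effusate = (n_F₂/√M_F₂) / (n_F₂/√M_F₂ + n_NO/√M_NO)
= (3.01/√38.00) / (3.01/√38.00 + 3.83/√30.01) = 0.4883/(0.4883 + 0.6991) = 0.4112.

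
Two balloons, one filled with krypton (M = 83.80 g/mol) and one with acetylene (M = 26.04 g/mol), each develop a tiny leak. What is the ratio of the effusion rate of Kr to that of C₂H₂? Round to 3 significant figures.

0.557

Graham's law gives rate_Kr/rate_C₂H₂ = √(M_C₂H₂/M_Kr) = √(26.04/83.80) = √0.3107 = 0.557.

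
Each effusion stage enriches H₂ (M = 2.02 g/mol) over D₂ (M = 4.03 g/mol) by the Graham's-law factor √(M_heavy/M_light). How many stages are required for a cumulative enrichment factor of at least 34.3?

11

Single-stage factor α = √(4.03/2.02), so ln α = ½ ln(1.99505) = 0.3453.
Need α^N ≥ 34.3 ⇒ N ≥ ln(34.3) / ln α = 3.535 / 0.3453 = 10.24.
Minimum whole number of stages: N = 11.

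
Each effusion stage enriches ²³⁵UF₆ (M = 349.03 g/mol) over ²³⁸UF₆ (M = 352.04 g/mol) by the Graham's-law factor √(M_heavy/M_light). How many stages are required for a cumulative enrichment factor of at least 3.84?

314

Per stage α = (352.04/349.03)^(1/2) = 1.00862^0.5, giving ln α = 0.004293.
Need α^N ≥ 3.84 ⇒ N ≥ ln(3.84) / ln α = 1.345 / 0.004293 = 313.38.
Rounding up, N = 314 stages.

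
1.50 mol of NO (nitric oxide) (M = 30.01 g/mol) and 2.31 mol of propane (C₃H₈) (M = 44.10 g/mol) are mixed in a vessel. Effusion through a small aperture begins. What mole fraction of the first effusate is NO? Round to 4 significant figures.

0.4405

Each component's effusion rate ∝ (its partial pressure)·(1/√M) ∝ n_i/√M_i.
Mole fraction of NO in the effusate = (n_NO/√M_NO) / (n_NO/√M_NO + n_C₃H₈/√M_C₃H₈)
= (1.50/√30.01) / (1.50/√30.01 + 2.31/√44.10) = 0.2738/(0.2738 + 0.3479) = 0.4405.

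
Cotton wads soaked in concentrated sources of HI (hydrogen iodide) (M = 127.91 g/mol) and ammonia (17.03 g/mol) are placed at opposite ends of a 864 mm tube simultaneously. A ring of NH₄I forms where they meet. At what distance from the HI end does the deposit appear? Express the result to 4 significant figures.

231.0 mm

Graham's law gives d_HI/d_NH₃ = rate_HI/rate_NH₃ = √(M_NH₃/M_HI) = √(17.03/127.91) = 0.3649.
With d_HI + d_NH₃ = 864 mm, d_NH₃ = 864/(1 + 0.3649) = 633.0 mm.
d_HI = 864 − 633.0 = 231.0 mm.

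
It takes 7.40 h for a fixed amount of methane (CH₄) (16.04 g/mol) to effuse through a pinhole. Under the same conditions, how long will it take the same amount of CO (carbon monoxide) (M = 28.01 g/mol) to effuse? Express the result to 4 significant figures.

Since effusion rate ∝ 1/√M, t_CO/t_CH₄ = √(M_CO/M_CH₄) = √(28.01/16.04) = √1.746 = 1.321.
So the time for CO is 7.40 × 1.321 = 9.779 h.

9.779 h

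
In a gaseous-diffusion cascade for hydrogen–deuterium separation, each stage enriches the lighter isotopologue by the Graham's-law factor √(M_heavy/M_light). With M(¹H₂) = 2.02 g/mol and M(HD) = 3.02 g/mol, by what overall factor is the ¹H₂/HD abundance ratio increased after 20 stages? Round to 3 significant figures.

55.8

Overall factor = α^20 with α = √(3.02/2.02), i.e. (3.02/2.02)^(20/2).
= 1.49505^10 = 55.8.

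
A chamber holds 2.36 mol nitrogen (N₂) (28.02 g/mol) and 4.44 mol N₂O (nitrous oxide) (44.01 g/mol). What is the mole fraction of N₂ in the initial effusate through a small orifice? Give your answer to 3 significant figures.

0.400

Each component's effusion rate ∝ (its partial pressure)·(1/√M) ∝ n_i/√M_i.
Mole fraction of N₂ in the effusate = (n_N₂/√M_N₂) / (n_N₂/√M_N₂ + n_N₂O/√M_N₂O)
= (2.36/√28.02) / (2.36/√28.02 + 4.44/√44.01) = 0.4458/(0.4458 + 0.6693) = 0.400.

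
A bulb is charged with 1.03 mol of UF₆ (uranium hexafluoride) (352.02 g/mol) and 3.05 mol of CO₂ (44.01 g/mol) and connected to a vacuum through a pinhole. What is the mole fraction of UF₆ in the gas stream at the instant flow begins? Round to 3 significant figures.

Rate_i ∝ x_i/√M_i (Graham's law weighted by mole fraction), so the effusate composition follows n_i/√M_i.
Mole fraction of UF₆ in the effusate = (n_UF₆/√M_UF₆) / (n_UF₆/√M_UF₆ + n_CO₂/√M_CO₂)
= (1.03/√352.02) / (1.03/√352.02 + 3.05/√44.01) = 0.05490/(0.05490 + 0.4598) = 0.107.

0.107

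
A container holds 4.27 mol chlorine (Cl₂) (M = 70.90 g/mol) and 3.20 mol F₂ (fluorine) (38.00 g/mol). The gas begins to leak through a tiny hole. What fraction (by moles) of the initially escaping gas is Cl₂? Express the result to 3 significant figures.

The effusion rate of species i is ∝ p_i/√M_i ∝ n_i/√M_i.
Mole fraction of Cl₂ in the effusate = (n_Cl₂/√M_Cl₂) / (n_Cl₂/√M_Cl₂ + n_F₂/√M_F₂)
= (4.27/√70.90) / (4.27/√70.90 + 3.20/√38.00) = 0.5071/(0.5071 + 0.5191) = 0.494.

0.494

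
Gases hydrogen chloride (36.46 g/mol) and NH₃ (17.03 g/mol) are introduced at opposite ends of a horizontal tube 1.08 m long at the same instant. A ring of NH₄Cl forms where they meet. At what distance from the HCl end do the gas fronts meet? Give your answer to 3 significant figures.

Distances travelled in equal time are proportional to diffusion rates, so d_HCl/d_NH₃ = √(M_NH₃/M_HCl) = √(17.03/36.46) = 0.6834.
With d_HCl + d_NH₃ = 1.08 m, d_NH₃ = 1.08/(1 + 0.6834) = 0.6415 m.
d_HCl = 1.08 − 0.6415 = 0.438 m.

0.438 m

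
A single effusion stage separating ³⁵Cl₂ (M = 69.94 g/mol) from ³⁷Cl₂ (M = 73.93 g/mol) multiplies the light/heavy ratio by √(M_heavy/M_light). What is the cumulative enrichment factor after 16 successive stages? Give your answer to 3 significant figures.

Each stage multiplies the ratio by α = √(73.93/69.94), so after 16 stages the overall factor is α^16 = (73.93/69.94)^(16/2).
= 1.05705^8 = 1.56.

1.56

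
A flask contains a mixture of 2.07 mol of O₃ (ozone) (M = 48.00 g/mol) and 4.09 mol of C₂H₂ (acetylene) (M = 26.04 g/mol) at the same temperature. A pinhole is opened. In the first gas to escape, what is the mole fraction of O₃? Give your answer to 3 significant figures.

0.272

Each component's effusion rate ∝ (its partial pressure)·(1/√M) ∝ n_i/√M_i.
Mole fraction of O₃ in the effusate = (n_O₃/√M_O₃) / (n_O₃/√M_O₃ + n_C₂H₂/√M_C₂H₂)
= (2.07/√48.00) / (2.07/√48.00 + 4.09/√26.04) = 0.2988/(0.2988 + 0.8015) = 0.272.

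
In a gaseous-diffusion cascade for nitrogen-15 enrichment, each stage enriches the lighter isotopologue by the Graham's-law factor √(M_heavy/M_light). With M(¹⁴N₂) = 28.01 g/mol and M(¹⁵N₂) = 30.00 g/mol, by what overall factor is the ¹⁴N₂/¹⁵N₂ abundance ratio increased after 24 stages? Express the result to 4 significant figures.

2.279

Each stage multiplies the ratio by α = √(30.00/28.01), so after 24 stages the overall factor is α^24 = (30.00/28.01)^(24/2).
= 1.07105^12 = 2.279.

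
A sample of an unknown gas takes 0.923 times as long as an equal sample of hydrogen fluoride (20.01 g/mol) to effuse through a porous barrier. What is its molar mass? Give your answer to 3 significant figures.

Graham's law gives t_X/t_HF = √(M_X/M_HF).
0.923 = √(M_X/20.01)
M_X = 20.01 × 0.923² = 20.01 × 0.8519 = 17.0 g/mol

17.0 g/mol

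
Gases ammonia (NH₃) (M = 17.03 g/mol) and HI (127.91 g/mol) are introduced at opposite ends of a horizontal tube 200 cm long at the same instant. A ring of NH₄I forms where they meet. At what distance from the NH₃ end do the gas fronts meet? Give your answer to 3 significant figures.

147 cm

In equal time, each gas travels a distance ∝ its rate ∝ 1/√M, so d_NH₃/d_HI = √(M_HI/M_NH₃) = √(127.91/17.03) = 2.741.
With d_NH₃ + d_HI = 200 cm, d_HI = 200/(1 + 2.741) = 53.47 cm.
d_NH₃ = 200 − 53.47 = 147 cm.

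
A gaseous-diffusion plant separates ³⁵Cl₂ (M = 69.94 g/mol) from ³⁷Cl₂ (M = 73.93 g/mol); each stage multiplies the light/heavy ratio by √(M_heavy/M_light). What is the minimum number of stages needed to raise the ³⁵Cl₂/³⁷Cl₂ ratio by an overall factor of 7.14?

71

Single-stage factor α = √(73.93/69.94), so ln α = ½ ln(1.05705) = 0.02774.
Need α^N ≥ 7.14 ⇒ N ≥ ln(7.14) / ln α = 1.966 / 0.02774 = 70.86.
Minimum whole number of stages: N = 71.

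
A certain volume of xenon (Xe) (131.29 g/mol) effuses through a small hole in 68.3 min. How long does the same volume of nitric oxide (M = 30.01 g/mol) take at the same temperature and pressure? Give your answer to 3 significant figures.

32.7 min

Since effusion rate ∝ 1/√M, t_NO/t_Xe = √(M_NO/M_Xe) = √(30.01/131.29) = √0.2286 = 0.4781.
So the time for NO is 68.3 × 0.4781 = 32.7 min.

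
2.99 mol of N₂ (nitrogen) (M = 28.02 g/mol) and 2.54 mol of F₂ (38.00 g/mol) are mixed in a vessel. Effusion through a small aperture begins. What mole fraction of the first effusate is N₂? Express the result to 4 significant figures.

0.5782

The effusion rate of species i is ∝ p_i/√M_i ∝ n_i/√M_i.
x_N₂(eff) = (n_N₂/√M_N₂) / (n_N₂/√M_N₂ + n_F₂/√M_F₂)
= (2.99/√28.02) / (2.99/√28.02 + 2.54/√38.00) = 0.5649/(0.5649 + 0.4120) = 0.5782.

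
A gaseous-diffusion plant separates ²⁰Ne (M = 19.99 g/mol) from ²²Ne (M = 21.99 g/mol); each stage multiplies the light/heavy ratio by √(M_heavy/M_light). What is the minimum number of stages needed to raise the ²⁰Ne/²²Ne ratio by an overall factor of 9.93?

49

Per stage α = (21.99/19.99)^(1/2) = 1.10005^0.5, giving ln α = 0.04768.
Need α^N ≥ 9.93 ⇒ N ≥ ln(9.93) / ln α = 2.296 / 0.04768 = 48.15.
Minimum whole number of stages: N = 49.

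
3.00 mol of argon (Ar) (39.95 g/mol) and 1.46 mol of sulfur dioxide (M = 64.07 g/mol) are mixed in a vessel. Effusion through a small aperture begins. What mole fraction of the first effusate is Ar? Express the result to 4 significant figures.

0.7224

Each component's effusion rate ∝ (its partial pressure)·(1/√M) ∝ n_i/√M_i.
x_Ar(eff) = (n_Ar/√M_Ar) / (n_Ar/√M_Ar + n_SO₂/√M_SO₂)
= (3.00/√39.95) / (3.00/√39.95 + 1.46/√64.07) = 0.4746/(0.4746 + 0.1824) = 0.7224.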